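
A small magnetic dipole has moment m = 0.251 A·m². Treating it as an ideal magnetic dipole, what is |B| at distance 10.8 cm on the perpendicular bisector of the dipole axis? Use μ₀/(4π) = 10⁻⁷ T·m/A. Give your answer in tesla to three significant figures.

In the equatorial plane B = (μ₀/4π)·m/r³ (half the axial value).
B = (10⁻⁷)·(0.251) / (0.108)³ = 1.993×10⁻⁵ T.

B ≈ 1.99×10⁻⁵ T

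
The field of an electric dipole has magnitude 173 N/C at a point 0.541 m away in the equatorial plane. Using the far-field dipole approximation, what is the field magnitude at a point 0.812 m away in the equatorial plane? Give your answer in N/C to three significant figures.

Dipole fields scale as 1/r³ in the far field; the geometry is the same at both points.
E₂ = E₁ · (r₁/r₂)³ = 173 · (0.541/0.812)³.
(r₁/r₂)³ = (0.6663)³ = 0.2957.
E₂ ≈ 51.16 N/C.

E ≈ 51.2 N/C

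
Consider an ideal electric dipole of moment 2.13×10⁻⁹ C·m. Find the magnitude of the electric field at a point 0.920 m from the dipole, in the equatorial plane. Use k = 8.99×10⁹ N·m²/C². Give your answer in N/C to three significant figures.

E ≈ 24.6 N/C

In the equatorial plane E = kp/r³.
E = (8.99×10⁹)(2.13×10⁻⁹) / (0.920)³ = 24.59 N/C.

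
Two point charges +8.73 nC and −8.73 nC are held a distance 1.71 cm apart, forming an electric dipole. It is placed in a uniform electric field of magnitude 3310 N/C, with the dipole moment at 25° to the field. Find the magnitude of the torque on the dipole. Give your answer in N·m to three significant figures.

τ ≈ 2.09×10⁻⁷ N·m

Dipole moment p = qd = (8.73×10⁻⁹ C)(0.0171 m) = 1.493×10⁻¹⁰ C·m.
Torque on an electric dipole: τ = pE sinθ.
τ = (1.493×10⁻¹⁰)(3310)·sin25° = 2.089×10⁻⁷ N·m.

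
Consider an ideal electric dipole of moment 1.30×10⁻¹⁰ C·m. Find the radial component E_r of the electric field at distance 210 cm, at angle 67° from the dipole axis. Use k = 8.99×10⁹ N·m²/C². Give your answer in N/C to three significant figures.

E_r ≈ 0.0986 N/C

For a dipole, E_r = (2kp cosθ)/r³.
kp/r³ = (8.99×10⁹)(1.30×10⁻¹⁰)/(2.10)³ = 0.1262 N/C.
E_r = 2·0.1262·cos67° = 0.09862 N/C.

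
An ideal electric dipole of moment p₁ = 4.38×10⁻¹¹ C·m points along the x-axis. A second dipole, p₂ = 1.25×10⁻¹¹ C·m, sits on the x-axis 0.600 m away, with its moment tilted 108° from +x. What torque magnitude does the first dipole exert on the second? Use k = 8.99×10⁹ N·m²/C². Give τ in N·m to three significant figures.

The second dipole sits on the axis of the first, so the field there is axial: E₁ = 2kp₁/r³ along +x.
E₁ = 2(8.99×10⁹)(4.38×10⁻¹¹)/(0.600)³ = 3.646 N/C.
Torque on the second dipole: τ = p₂ E₁ sinθ.
τ = (1.25×10⁻¹¹)(3.646)·sin108° = 4.334×10⁻¹¹ N·m.

τ ≈ 4.33×10⁻¹¹ N·m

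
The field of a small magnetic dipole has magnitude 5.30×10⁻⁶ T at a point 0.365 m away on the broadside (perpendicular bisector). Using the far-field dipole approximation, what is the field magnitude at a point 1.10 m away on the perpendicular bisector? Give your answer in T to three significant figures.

Dipole fields scale as 1/r³ in the far field; the geometry is the same at both points.
B₂ = B₁ · (r₁/r₂)³ = 5.30×10⁻⁶ · (0.365/1.10)³.
(r₁/r₂)³ = (0.3318)³ = 0.03653.
B₂ ≈ 1.936×10⁻⁷ T.

B ≈ 1.94×10⁻⁷ T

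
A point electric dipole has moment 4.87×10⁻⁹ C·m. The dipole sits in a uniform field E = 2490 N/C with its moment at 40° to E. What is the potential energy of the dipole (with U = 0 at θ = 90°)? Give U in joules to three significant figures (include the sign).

U = −p·E = −pE cosθ.
U = −(4.87×10⁻⁹)(2490)·cos40° = -9.289×10⁻⁶ J.

U ≈ -9.29×10⁻⁶ J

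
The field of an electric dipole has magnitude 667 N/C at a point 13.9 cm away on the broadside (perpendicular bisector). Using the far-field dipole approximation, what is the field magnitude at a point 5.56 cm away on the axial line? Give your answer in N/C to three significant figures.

E ≈ 2.08×10⁴ N/C

Dipole fields scale as 1/r³ in the far field.
The axial field is twice the equatorial field at the same r, so the geometry factor is 2/1.
E₂ = E₁ · (2/1) · (r₁/r₂)³ = 667 · 2 · (13.9/5.56)³.
(r₁/r₂)³ = (2.5)³ = 15.63.
E₂ ≈ 2.084×10⁴ N/C.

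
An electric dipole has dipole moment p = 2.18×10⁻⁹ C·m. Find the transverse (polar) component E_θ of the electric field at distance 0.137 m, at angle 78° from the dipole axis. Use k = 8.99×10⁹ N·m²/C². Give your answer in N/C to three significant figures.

E_θ ≈ 7460 N/C

For a dipole, E_θ = (kp sinθ)/r³.
kp/r³ = (8.99×10⁹)(2.18×10⁻⁹)/(0.137)³ = 7622 N/C.
E_θ = 7622·sin78° = 7455 N/C.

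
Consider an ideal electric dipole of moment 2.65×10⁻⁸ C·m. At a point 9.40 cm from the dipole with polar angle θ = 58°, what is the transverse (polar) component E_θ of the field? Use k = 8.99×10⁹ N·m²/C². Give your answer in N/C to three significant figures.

E_θ ≈ 2.43×10⁵ N/C

For a dipole, E_θ = (kp sinθ)/r³.
kp/r³ = (8.99×10⁹)(2.65×10⁻⁸)/(0.0940)³ = 2.868×10⁵ N/C.
E_θ = 2.868×10⁵·sin58° = 2.432×10⁵ N/C.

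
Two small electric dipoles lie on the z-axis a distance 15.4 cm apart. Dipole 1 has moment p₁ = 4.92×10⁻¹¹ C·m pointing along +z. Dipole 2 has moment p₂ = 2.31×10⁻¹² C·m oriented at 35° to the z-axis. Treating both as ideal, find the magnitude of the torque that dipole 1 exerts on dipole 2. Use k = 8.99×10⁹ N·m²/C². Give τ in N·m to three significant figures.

τ ≈ 3.21×10⁻¹⁰ N·m

The second dipole sits on the axis of the first, so the field there is axial: E₁ = 2kp₁/r³ along +z.
E₁ = 2(8.99×10⁹)(4.92×10⁻¹¹)/(0.154)³ = 242.2 N/C.
Torque on the second dipole: τ = p₂ E₁ sinθ.
τ = (2.31×10⁻¹²)(242.2)·sin35° = 3.209×10⁻¹⁰ N·m.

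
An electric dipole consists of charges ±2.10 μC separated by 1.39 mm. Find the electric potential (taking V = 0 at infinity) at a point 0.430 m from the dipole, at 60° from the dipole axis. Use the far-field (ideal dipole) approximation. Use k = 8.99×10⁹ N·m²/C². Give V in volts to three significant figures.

V ≈ 71.0 V

Dipole moment p = qd = (2.10×10⁻⁶ C)(0.00139 m) = 2.919×10⁻⁹ C·m.
The dipole potential is V = kp cosθ / r².
V = (8.99×10⁹)(2.919×10⁻⁹)·cos60° / (0.430)² = 70.96 V.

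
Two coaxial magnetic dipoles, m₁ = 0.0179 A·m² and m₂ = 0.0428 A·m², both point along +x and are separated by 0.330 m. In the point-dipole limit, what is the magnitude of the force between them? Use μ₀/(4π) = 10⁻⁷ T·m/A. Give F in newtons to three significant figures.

F ≈ 3.88×10⁻⁸ N

On-axis B of dipole 1: B = (μ₀/4π)·2m₁/r³. Force on dipole 2: F = m₂·dB/dr.
dB/dr = −(μ₀/4π)·6m₁/r⁴, so |F| = (μ₀/4π)·6m₁m₂/r⁴.
F = 6(10⁻⁷)(0.0179)(0.0428)/(0.330)⁴ = 3.876×10⁻⁸ N.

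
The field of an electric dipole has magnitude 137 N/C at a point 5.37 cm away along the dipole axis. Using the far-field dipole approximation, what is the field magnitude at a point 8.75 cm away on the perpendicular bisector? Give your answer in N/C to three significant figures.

Dipole fields scale as 1/r³ in the far field.
The axial field is twice the equatorial field at the same r, so the geometry factor is 1/2.
E₂ = E₁ · (1/2) · (r₁/r₂)³ = 137 · 0.5 · (5.37/8.75)³.
(r₁/r₂)³ = (0.6137)³ = 0.2312.
E₂ ≈ 15.83 N/C.

E ≈ 15.8 N/C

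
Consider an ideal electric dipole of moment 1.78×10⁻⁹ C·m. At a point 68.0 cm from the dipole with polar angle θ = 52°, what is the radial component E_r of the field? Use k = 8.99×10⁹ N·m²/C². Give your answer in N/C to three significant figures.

For a dipole, E_r = (2kp cosθ)/r³.
kp/r³ = (8.99×10⁹)(1.78×10⁻⁹)/(0.680)³ = 50.89 N/C.
E_r = 2·50.89·cos52° = 62.66 N/C.

E_r ≈ 62.7 N/C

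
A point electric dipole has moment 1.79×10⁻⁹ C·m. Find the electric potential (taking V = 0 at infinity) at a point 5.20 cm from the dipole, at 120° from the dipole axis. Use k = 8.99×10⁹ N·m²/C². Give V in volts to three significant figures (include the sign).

The dipole potential is V = kp cosθ / r².
V = (8.99×10⁹)(1.79×10⁻⁹)·cos120° / (0.0520)² = -2976 V.

V ≈ -2980 V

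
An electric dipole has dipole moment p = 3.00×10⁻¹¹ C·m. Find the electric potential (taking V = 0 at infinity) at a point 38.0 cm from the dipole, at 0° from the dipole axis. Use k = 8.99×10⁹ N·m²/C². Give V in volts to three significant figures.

V ≈ 1.87 V

The dipole potential is V = kp cosθ / r².
V = (8.99×10⁹)(3.00×10⁻¹¹)·cos0° / (0.380)² = 1.868 V.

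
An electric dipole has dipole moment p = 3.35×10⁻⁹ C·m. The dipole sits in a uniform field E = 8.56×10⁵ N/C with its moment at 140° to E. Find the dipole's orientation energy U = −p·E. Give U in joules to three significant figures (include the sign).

U = −p·E = −pE cosθ.
U = −(3.35×10⁻⁹)(8.56×10⁵)·cos140° = 0.002197 J.

U ≈ 0.00220 J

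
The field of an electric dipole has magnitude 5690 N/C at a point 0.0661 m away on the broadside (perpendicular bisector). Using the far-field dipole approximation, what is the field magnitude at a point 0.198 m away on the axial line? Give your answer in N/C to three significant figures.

E ≈ 423 N/C

Dipole fields scale as 1/r³ in the far field.
The axial field is twice the equatorial field at the same r, so the geometry factor is 2/1.
E₂ = E₁ · (2/1) · (r₁/r₂)³ = 5690 · 2 · (0.0661/0.198)³.
(r₁/r₂)³ = (0.3338)³ = 0.03721.
E₂ ≈ 423.4 N/C.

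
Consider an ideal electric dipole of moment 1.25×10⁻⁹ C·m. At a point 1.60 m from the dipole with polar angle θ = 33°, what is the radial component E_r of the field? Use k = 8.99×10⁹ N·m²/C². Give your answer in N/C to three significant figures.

For a dipole, E_r = (2kp cosθ)/r³.
kp/r³ = (8.99×10⁹)(1.25×10⁻⁹)/(1.60)³ = 2.744 N/C.
E_r = 2·2.744·cos33° = 4.602 N/C.

E_r ≈ 4.60 N/C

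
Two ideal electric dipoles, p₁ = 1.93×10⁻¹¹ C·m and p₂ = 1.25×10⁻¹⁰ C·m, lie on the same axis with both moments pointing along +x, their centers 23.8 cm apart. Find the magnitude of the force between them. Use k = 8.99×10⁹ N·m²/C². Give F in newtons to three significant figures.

On-axis field of dipole 1 at distance r: E = 2kp₁/r³. Force on dipole 2 is F = p₂·dE/dr (gradient along axis).
dE/dr = −6kp₁/r⁴, so |F| = 6kp₁p₂/r⁴ (attractive for aligned moments).
F = 6(8.99×10⁹)(1.93×10⁻¹¹)(1.25×10⁻¹⁰)/(0.238)⁴ = 4.056×10⁻⁸ N.

F ≈ 4.06×10⁻⁸ N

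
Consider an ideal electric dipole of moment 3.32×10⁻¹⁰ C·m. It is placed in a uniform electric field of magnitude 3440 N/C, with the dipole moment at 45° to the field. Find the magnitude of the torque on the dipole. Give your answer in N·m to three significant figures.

Torque on an electric dipole: τ = pE sinθ.
τ = (3.32×10⁻¹⁰)(3440)·sin45° = 8.076×10⁻⁷ N·m.

τ ≈ 8.08×10⁻⁷ N·m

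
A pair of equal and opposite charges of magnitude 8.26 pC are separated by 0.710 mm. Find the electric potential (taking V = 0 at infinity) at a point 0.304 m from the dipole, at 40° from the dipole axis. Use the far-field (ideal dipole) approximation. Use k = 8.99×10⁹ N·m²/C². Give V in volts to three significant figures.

Dipole moment p = qd = (8.26×10⁻¹² C)(7.10×10⁻⁴ m) = 5.865×10⁻¹⁵ C·m.
The dipole potential is V = kp cosθ / r².
V = (8.99×10⁹)(5.865×10⁻¹⁵)·cos40° / (0.304)² = 4.371×10⁻⁴ V.

V ≈ 4.37×10⁻⁴ V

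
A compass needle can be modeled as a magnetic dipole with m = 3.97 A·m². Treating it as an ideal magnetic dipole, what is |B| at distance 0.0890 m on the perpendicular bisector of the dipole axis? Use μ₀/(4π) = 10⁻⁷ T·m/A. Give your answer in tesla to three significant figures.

In the equatorial plane B = (μ₀/4π)·m/r³ (half the axial value).
B = (10⁻⁷)·(3.97) / (0.0890)³ = 5.631×10⁻⁴ T.

B ≈ 5.63×10⁻⁴ T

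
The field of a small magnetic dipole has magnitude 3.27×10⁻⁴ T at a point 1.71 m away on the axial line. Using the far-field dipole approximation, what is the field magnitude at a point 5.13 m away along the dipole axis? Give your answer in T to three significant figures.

Dipole fields scale as 1/r³ in the far field; the geometry is the same at both points.
B₂ = B₁ · (r₁/r₂)³ = 3.27×10⁻⁴ · (1.71/5.13)³.
(r₁/r₂)³ = (0.3333)³ = 0.03704.
B₂ ≈ 1.211×10⁻⁵ T.

B ≈ 1.21×10⁻⁵ T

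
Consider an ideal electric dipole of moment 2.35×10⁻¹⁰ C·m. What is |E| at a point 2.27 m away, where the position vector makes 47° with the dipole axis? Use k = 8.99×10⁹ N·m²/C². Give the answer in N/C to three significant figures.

E ≈ 0.280 N/C

At angle θ the dipole field magnitude is E = (kp/r³)·√(1 + 3cos²θ).
kp/r³ = (8.99×10⁹)(2.35×10⁻¹⁰) / (2.27)³ = 0.1806 N/C.
√(1 + 3cos²47°) = √(1 + 3·0.4651) = √2.3954 ≈ 1.5477.
E ≈ 0.1806 × 1.548 = 0.2795 N/C.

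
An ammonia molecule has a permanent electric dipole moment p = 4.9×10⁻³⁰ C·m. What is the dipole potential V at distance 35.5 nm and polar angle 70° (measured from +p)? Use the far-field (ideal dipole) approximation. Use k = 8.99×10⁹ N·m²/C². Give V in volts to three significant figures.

The dipole potential is V = kp cosθ / r².
V = (8.99×10⁹)(4.90×10⁻³⁰)·cos70° / (3.55×10⁻⁸)² = 1.196×10⁻⁵ V.

V ≈ 1.20×10⁻⁵ V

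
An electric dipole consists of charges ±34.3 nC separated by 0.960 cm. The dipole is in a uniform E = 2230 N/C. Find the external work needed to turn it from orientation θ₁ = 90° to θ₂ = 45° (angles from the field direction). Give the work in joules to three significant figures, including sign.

W ≈ -5.19×10⁻⁷ J

Dipole moment p = qd = (3.43×10⁻⁸ C)(0.00960 m) = 3.293×10⁻¹⁰ C·m.
W_ext = ΔU = U(θ₂) − U(θ₁) = −pE cosθ₂ − (−pE cosθ₁) = pE(cosθ₁ − cosθ₂).
W = (3.293×10⁻¹⁰)(2230)·(cos90° − cos45°) = (7.343×10⁻⁷)·(-0.7071) = -5.193×10⁻⁷ J.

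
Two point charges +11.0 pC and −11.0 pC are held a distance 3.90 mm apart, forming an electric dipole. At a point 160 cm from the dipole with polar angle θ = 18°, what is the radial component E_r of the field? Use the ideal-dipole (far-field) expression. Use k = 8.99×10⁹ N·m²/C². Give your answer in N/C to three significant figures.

E_r ≈ 1.79×10⁻⁴ N/C

Dipole moment p = qd = (1.10×10⁻¹¹ C)(0.00390 m) = 4.29×10⁻¹⁴ C·m.
For a dipole, E_r = (2kp cosθ)/r³.
kp/r³ = (8.99×10⁹)(4.29×10⁻¹⁴)/(1.60)³ = 9.416×10⁻⁵ N/C.
E_r = 2·9.416×10⁻⁵·cos18° = 1.791×10⁻⁴ N/C.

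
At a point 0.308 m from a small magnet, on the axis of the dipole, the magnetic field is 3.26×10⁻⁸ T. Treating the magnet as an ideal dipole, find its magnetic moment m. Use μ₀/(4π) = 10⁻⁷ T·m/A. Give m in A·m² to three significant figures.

On axis B = (μ₀/4π)·2m/r³, so m = Br³·4π/(μ₀·2).
m = (3.26×10⁻⁸)·(0.308)³ / (2·10⁻⁷) = 0.004763 A·m².

m ≈ 0.00476 A·m²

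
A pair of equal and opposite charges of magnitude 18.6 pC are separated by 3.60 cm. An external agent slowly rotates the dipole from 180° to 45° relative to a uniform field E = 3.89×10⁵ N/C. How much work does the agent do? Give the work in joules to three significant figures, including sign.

W ≈ -4.45×10⁻⁷ J

Dipole moment p = qd = (1.86×10⁻¹¹ C)(0.0360 m) = 6.696×10⁻¹³ C·m.
W_ext = ΔU = U(θ₂) − U(θ₁) = −pE cosθ₂ − (−pE cosθ₁) = pE(cosθ₁ − cosθ₂).
W = (6.696×10⁻¹³)(3.89×10⁵)·(cos180° − cos45°) = (2.605×10⁻⁷)·(-1.7071) = -4.447×10⁻⁷ J.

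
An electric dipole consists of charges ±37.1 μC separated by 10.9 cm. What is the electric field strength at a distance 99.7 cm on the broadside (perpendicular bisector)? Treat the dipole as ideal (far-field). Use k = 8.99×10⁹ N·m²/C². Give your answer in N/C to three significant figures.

E ≈ 3.67×10⁴ N/C

Dipole moment p = qd = (3.71×10⁻⁵ C)(0.109 m) = 4.044×10⁻⁶ C·m.
On the perpendicular bisector E = kp/r³ (half the axial value at the same distance).
E = (8.99×10⁹)(4.044×10⁻⁶) / (0.997)³ = 3.668×10⁴ N/C.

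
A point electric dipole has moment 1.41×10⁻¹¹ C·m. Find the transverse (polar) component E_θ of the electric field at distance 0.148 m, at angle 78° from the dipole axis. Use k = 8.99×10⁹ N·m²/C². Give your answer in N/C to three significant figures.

For a dipole, E_θ = (kp sinθ)/r³.
kp/r³ = (8.99×10⁹)(1.41×10⁻¹¹)/(0.148)³ = 39.10 N/C.
E_θ = 39.10·sin78° = 38.25 N/C.

E_θ ≈ 38.2 N/C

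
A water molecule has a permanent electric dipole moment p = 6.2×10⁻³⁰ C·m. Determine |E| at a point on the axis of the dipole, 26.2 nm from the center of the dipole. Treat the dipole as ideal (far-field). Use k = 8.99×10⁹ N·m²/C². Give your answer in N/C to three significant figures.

On the dipole axis E = 2kp/r³.
E = 2·(8.99×10⁹)(6.20×10⁻³⁰) / (2.62×10⁻⁸)³ = 6198 N/C.

E ≈ 6200 N/C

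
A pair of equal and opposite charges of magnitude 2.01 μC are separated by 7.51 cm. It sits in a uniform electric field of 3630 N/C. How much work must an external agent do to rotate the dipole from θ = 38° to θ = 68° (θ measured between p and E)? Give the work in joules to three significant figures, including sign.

W ≈ 2.27×10⁻⁴ J

Dipole moment p = qd = (2.01×10⁻⁶ C)(0.0751 m) = 1.51×10⁻⁷ C·m.
W_ext = ΔU = U(θ₂) − U(θ₁) = −pE cosθ₂ − (−pE cosθ₁) = pE(cosθ₁ − cosθ₂).
W = (1.51×10⁻⁷)(3630)·(cos38° − cos68°) = (5.481×10⁻⁴)·(+0.4134) = 2.266×10⁻⁴ J.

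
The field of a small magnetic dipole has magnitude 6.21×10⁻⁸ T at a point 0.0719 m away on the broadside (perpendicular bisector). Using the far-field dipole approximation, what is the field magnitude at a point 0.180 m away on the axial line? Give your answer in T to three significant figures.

Dipole fields scale as 1/r³ in the far field.
The axial field is twice the equatorial field at the same r, so the geometry factor is 2/1.
B₂ = B₁ · (2/1) · (r₁/r₂)³ = 6.21×10⁻⁸ · 2 · (0.0719/0.180)³.
(r₁/r₂)³ = (0.3994)³ = 0.06373.
B₂ ≈ 7.916×10⁻⁹ T.

B ≈ 7.92×10⁻⁹ T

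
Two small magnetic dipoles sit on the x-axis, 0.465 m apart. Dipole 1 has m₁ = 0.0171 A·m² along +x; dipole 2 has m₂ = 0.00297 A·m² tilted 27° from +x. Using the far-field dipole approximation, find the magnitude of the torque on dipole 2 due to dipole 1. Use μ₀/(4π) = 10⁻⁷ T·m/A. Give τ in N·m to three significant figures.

τ ≈ 4.59×10⁻¹¹ N·m

Dipole B is on the axis of dipole A, so B₁ there is axial: B₁ = (μ₀/4π)·2m₁/r³ along +x.
B₁ = 2(10⁻⁷)(0.0171)/(0.465)³ = 3.401×10⁻⁸ T.
τ = m₂ B₁ sinθ.
τ = (0.00297)(3.401×10⁻⁸)·sin27° = 4.586×10⁻¹¹ N·m.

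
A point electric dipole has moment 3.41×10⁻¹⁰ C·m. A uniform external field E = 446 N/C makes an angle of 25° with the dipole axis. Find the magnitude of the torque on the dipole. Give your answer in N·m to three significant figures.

Torque on an electric dipole: τ = pE sinθ.
τ = (3.41×10⁻¹⁰)(446)·sin25° = 6.427×10⁻⁸ N·m.

τ ≈ 6.43×10⁻⁸ N·m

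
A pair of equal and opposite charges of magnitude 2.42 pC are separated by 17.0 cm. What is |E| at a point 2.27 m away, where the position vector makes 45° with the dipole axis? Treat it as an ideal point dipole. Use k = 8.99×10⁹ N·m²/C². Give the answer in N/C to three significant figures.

E ≈ 5.00×10⁻⁴ N/C

Dipole moment p = qd = (2.42×10⁻¹² C)(0.170 m) = 4.114×10⁻¹³ C·m.
At angle θ the dipole field magnitude is E = (kp/r³)·√(1 + 3cos²θ).
kp/r³ = (8.99×10⁹)(4.114×10⁻¹³) / (2.27)³ = 3.162×10⁻⁴ N/C.
√(1 + 3cos²45°) = √(1 + 3·0.5000) = √2.5000 ≈ 1.5811.
E ≈ 3.162×10⁻⁴ × 1.581 = 4.999×10⁻⁴ N/C.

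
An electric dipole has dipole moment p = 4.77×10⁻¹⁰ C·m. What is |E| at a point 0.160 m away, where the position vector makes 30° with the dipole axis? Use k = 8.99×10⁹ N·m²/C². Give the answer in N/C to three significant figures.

At angle θ the dipole field magnitude is E = (kp/r³)·√(1 + 3cos²θ).
kp/r³ = (8.99×10⁹)(4.77×10⁻¹⁰) / (0.160)³ = 1047 N/C.
√(1 + 3cos²30°) = √(1 + 3·0.7500) = √3.2500 ≈ 1.8028.
E ≈ 1047 × 1.803 = 1887 N/C.

E ≈ 1890 N/C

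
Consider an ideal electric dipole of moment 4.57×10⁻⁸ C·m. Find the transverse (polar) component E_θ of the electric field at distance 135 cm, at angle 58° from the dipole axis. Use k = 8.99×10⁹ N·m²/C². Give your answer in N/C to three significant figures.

For a dipole, E_θ = (kp sinθ)/r³.
kp/r³ = (8.99×10⁹)(4.57×10⁻⁸)/(1.35)³ = 167.0 N/C.
E_θ = 167.0·sin58° = 141.6 N/C.

E_θ ≈ 142 N/C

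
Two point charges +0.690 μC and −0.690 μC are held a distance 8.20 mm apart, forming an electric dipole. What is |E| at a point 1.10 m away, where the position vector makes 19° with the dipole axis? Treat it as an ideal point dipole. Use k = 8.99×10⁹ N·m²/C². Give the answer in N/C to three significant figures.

E ≈ 73.3 N/C

Dipole moment p = qd = (6.90×10⁻⁷ C)(0.00820 m) = 5.658×10⁻⁹ C·m.
At angle θ the dipole field magnitude is E = (kp/r³)·√(1 + 3cos²θ).
kp/r³ = (8.99×10⁹)(5.658×10⁻⁹) / (1.10)³ = 38.22 N/C.
√(1 + 3cos²19°) = √(1 + 3·0.8940) = √3.6820 ≈ 1.9189.
E ≈ 38.22 × 1.919 = 73.33 N/C.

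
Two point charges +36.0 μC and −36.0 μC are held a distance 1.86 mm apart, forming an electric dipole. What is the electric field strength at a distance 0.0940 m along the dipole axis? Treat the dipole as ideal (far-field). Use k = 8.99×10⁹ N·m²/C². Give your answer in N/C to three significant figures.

E ≈ 1.45×10⁶ N/C

Dipole moment p = qd = (3.60×10⁻⁵ C)(0.00186 m) = 6.696×10⁻⁸ C·m.
On the dipole axis E = 2kp/r³.
E = 2·(8.99×10⁹)(6.696×10⁻⁸) / (0.0940)³ = 1.450×10⁶ N/C.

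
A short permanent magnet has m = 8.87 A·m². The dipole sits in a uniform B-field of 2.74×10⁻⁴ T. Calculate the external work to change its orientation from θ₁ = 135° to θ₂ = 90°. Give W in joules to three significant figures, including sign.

W ≈ -0.00172 J

W_ext = ΔU = −mB cosθ₂ + mB cosθ₁ = mB(cosθ₁ − cosθ₂).
W = (8.87)(2.74×10⁻⁴)·(cos135° − cos90°) = (0.002430)·(-0.7071) = -0.001719 J.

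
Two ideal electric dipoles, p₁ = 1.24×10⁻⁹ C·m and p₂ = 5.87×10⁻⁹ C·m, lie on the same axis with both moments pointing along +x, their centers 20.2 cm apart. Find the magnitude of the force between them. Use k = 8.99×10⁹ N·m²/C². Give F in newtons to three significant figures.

F ≈ 2.36×10⁻⁴ N

On-axis field of dipole 1 at distance r: E = 2kp₁/r³. Force on dipole 2 is F = p₂·dE/dr (gradient along axis).
dE/dr = −6kp₁/r⁴, so |F| = 6kp₁p₂/r⁴ (attractive for aligned moments).
F = 6(8.99×10⁹)(1.24×10⁻⁹)(5.87×10⁻⁹)/(0.202)⁴ = 2.358×10⁻⁴ N.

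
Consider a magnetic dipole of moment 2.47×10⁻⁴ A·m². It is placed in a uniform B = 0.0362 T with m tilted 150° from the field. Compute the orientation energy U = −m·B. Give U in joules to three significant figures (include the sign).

U ≈ 7.74×10⁻⁶ J

U = −m·B = −mB cosθ.
U = −(2.47×10⁻⁴)(0.0362)·cos150° = 7.743×10⁻⁶ J.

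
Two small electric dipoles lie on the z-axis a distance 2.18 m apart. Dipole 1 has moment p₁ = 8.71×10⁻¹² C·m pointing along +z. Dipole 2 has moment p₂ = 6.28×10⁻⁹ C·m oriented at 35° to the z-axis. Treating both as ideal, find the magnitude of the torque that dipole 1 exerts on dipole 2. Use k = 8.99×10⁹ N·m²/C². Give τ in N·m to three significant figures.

The second dipole sits on the axis of the first, so the field there is axial: E₁ = 2kp₁/r³ along +z.
E₁ = 2(8.99×10⁹)(8.71×10⁻¹²)/(2.18)³ = 0.01512 N/C.
Torque on the second dipole: τ = p₂ E₁ sinθ.
τ = (6.28×10⁻⁹)(0.01512)·sin35° = 5.445×10⁻¹¹ N·m.

τ ≈ 5.44×10⁻¹¹ N·m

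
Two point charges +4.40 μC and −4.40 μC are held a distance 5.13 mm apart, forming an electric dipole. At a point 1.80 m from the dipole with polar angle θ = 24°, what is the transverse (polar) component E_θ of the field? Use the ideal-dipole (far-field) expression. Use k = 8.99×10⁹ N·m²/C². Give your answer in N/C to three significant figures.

Dipole moment p = qd = (4.40×10⁻⁶ C)(0.00513 m) = 2.257×10⁻⁸ C·m.
For a dipole, E_θ = (kp sinθ)/r³.
kp/r³ = (8.99×10⁹)(2.257×10⁻⁸)/(1.80)³ = 34.79 N/C.
E_θ = 34.79·sin24° = 14.15 N/C.

E_θ ≈ 14.2 N/C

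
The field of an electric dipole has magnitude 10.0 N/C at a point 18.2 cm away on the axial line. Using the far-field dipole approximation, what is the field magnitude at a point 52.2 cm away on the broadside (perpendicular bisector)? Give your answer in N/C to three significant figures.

E ≈ 0.212 N/C

Dipole fields scale as 1/r³ in the far field.
The axial field is twice the equatorial field at the same r, so the geometry factor is 1/2.
E₂ = E₁ · (1/2) · (r₁/r₂)³ = 10.0 · 0.5 · (18.2/52.2)³.
(r₁/r₂)³ = (0.3487)³ = 0.04238.
E₂ ≈ 0.2119 N/C.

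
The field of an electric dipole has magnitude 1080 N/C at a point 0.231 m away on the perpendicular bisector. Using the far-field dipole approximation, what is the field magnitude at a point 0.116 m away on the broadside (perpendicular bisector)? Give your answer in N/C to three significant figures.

Dipole fields scale as 1/r³ in the far field; the geometry is the same at both points.
E₂ = E₁ · (r₁/r₂)³ = 1080 · (0.231/0.116)³.
(r₁/r₂)³ = (1.991)³ = 7.897.
E₂ ≈ 8529 N/C.

E ≈ 8530 N/C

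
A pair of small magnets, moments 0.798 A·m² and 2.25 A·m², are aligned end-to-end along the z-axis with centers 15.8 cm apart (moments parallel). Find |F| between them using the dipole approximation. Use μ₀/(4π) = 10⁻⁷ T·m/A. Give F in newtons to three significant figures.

F ≈ 0.00173 N

On-axis B of dipole 1: B = (μ₀/4π)·2m₁/r³. Force on dipole 2: F = m₂·dB/dr.
dB/dr = −(μ₀/4π)·6m₁/r⁴, so |F| = (μ₀/4π)·6m₁m₂/r⁴.
F = 6(10⁻⁷)(0.798)(2.25)/(0.158)⁴ = 0.001729 N.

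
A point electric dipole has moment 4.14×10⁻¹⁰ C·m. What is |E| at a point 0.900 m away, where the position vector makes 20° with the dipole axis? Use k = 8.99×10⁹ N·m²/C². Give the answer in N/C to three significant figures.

E ≈ 9.75 N/C

At angle θ the dipole field magnitude is E = (kp/r³)·√(1 + 3cos²θ).
kp/r³ = (8.99×10⁹)(4.14×10⁻¹⁰) / (0.900)³ = 5.105 N/C.
√(1 + 3cos²20°) = √(1 + 3·0.8830) = √3.6491 ≈ 1.9103.
E ≈ 5.105 × 1.910 = 9.753 N/C.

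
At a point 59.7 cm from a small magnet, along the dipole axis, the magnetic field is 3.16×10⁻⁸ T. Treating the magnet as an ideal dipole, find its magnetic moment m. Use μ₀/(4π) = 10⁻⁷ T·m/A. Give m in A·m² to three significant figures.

On axis B = (μ₀/4π)·2m/r³, so m = Br³·4π/(μ₀·2).
m = (3.16×10⁻⁸)·(0.597)³ / (2·10⁻⁷) = 0.03362 A·m².

m ≈ 0.0336 A·m²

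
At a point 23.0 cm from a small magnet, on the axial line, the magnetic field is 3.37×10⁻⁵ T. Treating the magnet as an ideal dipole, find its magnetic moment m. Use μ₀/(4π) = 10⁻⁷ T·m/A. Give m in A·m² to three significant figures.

On axis B = (μ₀/4π)·2m/r³, so m = Br³·4π/(μ₀·2).
m = (3.37×10⁻⁵)·(0.230)³ / (2·10⁻⁷) = 2.050 A·m².

m ≈ 2.05 A·m²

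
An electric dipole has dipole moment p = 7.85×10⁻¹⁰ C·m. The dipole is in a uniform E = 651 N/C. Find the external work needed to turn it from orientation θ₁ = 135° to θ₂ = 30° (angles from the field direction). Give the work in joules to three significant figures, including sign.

W ≈ -8.04×10⁻⁷ J

W_ext = ΔU = U(θ₂) − U(θ₁) = −pE cosθ₂ − (−pE cosθ₁) = pE(cosθ₁ − cosθ₂).
W = (7.85×10⁻¹⁰)(651)·(cos135° − cos30°) = (5.110×10⁻⁷)·(-1.5731) = -8.039×10⁻⁷ J.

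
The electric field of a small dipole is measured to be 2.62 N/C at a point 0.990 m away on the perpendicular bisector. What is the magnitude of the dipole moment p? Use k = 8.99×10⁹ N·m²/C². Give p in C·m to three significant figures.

p ≈ 2.83×10⁻¹⁰ C·m

In the equatorial plane E = kp/r³, so p = Er³/(k).
p = (2.62)·(0.990)³ / (8.99×10⁹) = 2.828×10⁻¹⁰ C·m.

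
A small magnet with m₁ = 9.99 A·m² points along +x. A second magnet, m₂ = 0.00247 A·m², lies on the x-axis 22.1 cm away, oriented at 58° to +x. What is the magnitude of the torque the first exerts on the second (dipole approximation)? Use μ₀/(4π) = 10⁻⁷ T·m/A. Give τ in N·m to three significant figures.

τ ≈ 3.88×10⁻⁷ N·m

Dipole B is on the axis of dipole A, so B₁ there is axial: B₁ = (μ₀/4π)·2m₁/r³ along +x.
B₁ = 2(10⁻⁷)(9.99)/(0.221)³ = 1.851×10⁻⁴ T.
τ = m₂ B₁ sinθ.
τ = (0.00247)(1.851×10⁻⁴)·sin58° = 3.877×10⁻⁷ N·m.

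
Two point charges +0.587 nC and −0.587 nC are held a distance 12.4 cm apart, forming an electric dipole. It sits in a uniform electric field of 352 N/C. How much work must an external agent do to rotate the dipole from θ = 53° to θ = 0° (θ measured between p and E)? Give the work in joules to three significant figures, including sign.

W ≈ -1.02×10⁻⁸ J

Dipole moment p = qd = (5.87×10⁻¹⁰ C)(0.124 m) = 7.279×10⁻¹¹ C·m.
W_ext = ΔU = U(θ₂) − U(θ₁) = −pE cosθ₂ − (−pE cosθ₁) = pE(cosθ₁ − cosθ₂).
W = (7.279×10⁻¹¹)(352)·(cos53° − cos0°) = (2.562×10⁻⁸)·(-0.3982) = -1.020×10⁻⁸ J.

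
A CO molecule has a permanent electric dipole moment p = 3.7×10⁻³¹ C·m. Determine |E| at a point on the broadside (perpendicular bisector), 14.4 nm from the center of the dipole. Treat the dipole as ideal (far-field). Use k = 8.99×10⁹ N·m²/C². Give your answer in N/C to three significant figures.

In the equatorial plane E = kp/r³.
E = (8.99×10⁹)(3.70×10⁻³¹) / (1.44×10⁻⁸)³ = 1114 N/C.

E ≈ 1110 N/C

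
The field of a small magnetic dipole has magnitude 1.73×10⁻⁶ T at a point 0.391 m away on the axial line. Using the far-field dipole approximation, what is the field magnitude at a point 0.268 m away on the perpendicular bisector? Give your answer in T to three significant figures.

Dipole fields scale as 1/r³ in the far field.
The axial field is twice the equatorial field at the same r, so the geometry factor is 1/2.
B₂ = B₁ · (1/2) · (r₁/r₂)³ = 1.73×10⁻⁶ · 0.5 · (0.391/0.268)³.
(r₁/r₂)³ = (1.459)³ = 3.105.
B₂ ≈ 2.686×10⁻⁶ T.

B ≈ 2.69×10⁻⁶ T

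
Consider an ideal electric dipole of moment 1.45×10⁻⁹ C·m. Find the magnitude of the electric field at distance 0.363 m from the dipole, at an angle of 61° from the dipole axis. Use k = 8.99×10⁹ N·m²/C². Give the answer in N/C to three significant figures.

E ≈ 356 N/C

At angle θ the dipole field magnitude is E = (kp/r³)·√(1 + 3cos²θ).
kp/r³ = (8.99×10⁹)(1.45×10⁻⁹) / (0.363)³ = 272.5 N/C.
√(1 + 3cos²61°) = √(1 + 3·0.2350) = √1.7051 ≈ 1.3058.
E ≈ 272.5 × 1.306 = 355.9 N/C.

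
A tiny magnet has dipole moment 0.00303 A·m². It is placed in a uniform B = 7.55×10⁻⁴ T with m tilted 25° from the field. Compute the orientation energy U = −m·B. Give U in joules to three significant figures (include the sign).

U ≈ -2.07×10⁻⁶ J

U = −m·B = −mB cosθ.
U = −(0.00303)(7.55×10⁻⁴)·cos25° = -2.073×10⁻⁶ J.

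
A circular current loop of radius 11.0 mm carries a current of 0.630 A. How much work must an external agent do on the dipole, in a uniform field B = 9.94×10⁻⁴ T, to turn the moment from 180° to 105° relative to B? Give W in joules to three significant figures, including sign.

W ≈ -1.76×10⁻⁷ J

Magnetic moment m = IA = Iπa² = (0.630)·π·(0.0110)² = 2.395×10⁻⁴ A·m².
W_ext = ΔU = −mB cosθ₂ + mB cosθ₁ = mB(cosθ₁ − cosθ₂).
W = (2.395×10⁻⁴)(9.94×10⁻⁴)·(cos180° − cos105°) = (2.381×10⁻⁷)·(-0.7412) = -1.764×10⁻⁷ J.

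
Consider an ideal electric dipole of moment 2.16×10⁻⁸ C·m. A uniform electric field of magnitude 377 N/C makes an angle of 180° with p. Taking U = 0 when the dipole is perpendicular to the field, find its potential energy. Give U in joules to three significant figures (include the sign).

U = −p·E = −pE cosθ.
U = −(2.16×10⁻⁸)(377)·cos180° = 8.143×10⁻⁶ J.

U ≈ 8.14×10⁻⁶ J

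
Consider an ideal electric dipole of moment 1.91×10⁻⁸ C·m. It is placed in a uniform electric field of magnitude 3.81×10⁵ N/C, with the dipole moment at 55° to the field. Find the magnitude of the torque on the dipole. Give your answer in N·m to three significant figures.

τ ≈ 0.00596 N·m

Torque on an electric dipole: τ = pE sinθ.
τ = (1.91×10⁻⁸)(3.81×10⁵)·sin55° = 0.005961 N·m.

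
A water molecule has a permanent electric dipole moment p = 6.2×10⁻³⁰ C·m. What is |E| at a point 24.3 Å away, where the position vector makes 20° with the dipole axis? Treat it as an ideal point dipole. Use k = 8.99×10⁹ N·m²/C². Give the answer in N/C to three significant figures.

E ≈ 7.42×10⁶ N/C

At angle θ the dipole field magnitude is E = (kp/r³)·√(1 + 3cos²θ).
kp/r³ = (8.99×10⁹)(6.20×10⁻³⁰) / (2.43×10⁻⁹)³ = 3.884×10⁶ N/C.
√(1 + 3cos²20°) = √(1 + 3·0.8830) = √3.6491 ≈ 1.9103.
E ≈ 3.884×10⁶ × 1.910 = 7.420×10⁶ N/C.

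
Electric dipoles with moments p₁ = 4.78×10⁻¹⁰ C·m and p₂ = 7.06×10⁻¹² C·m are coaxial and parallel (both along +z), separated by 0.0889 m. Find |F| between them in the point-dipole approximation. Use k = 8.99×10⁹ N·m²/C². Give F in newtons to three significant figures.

On-axis field of dipole 1 at distance r: E = 2kp₁/r³. Force on dipole 2 is F = p₂·dE/dr (gradient along axis).
dE/dr = −6kp₁/r⁴, so |F| = 6kp₁p₂/r⁴ (attractive for aligned moments).
F = 6(8.99×10⁹)(4.78×10⁻¹⁰)(7.06×10⁻¹²)/(0.0889)⁴ = 2.914×10⁻⁶ N.

F ≈ 2.91×10⁻⁶ N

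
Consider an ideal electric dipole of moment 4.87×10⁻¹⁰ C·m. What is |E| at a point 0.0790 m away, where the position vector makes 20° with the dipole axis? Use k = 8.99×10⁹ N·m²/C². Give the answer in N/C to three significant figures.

At angle θ the dipole field magnitude is E = (kp/r³)·√(1 + 3cos²θ).
kp/r³ = (8.99×10⁹)(4.87×10⁻¹⁰) / (0.0790)³ = 8880 N/C.
√(1 + 3cos²20°) = √(1 + 3·0.8830) = √3.6491 ≈ 1.9103.
E ≈ 8880 × 1.910 = 1.696×10⁴ N/C.

E ≈ 1.70×10⁴ N/C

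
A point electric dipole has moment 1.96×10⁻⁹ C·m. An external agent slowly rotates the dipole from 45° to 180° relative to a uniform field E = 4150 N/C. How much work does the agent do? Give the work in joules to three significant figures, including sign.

W ≈ 1.39×10⁻⁵ J

W_ext = ΔU = U(θ₂) − U(θ₁) = −pE cosθ₂ − (−pE cosθ₁) = pE(cosθ₁ − cosθ₂).
W = (1.96×10⁻⁹)(4150)·(cos45° − cos180°) = (8.134×10⁻⁶)·(+1.7071) = 1.389×10⁻⁵ J.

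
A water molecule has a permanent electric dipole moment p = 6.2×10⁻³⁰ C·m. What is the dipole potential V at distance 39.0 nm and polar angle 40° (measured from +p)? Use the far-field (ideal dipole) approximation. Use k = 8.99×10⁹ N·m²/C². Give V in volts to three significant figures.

The dipole potential is V = kp cosθ / r².
V = (8.99×10⁹)(6.20×10⁻³⁰)·cos40° / (3.90×10⁻⁸)² = 2.807×10⁻⁵ V.

V ≈ 2.81×10⁻⁵ V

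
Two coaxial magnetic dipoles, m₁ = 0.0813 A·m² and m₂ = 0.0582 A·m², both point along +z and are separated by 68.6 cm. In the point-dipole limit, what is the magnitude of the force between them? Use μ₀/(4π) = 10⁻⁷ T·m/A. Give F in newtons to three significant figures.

On-axis B of dipole 1: B = (μ₀/4π)·2m₁/r³. Force on dipole 2: F = m₂·dB/dr.
dB/dr = −(μ₀/4π)·6m₁/r⁴, so |F| = (μ₀/4π)·6m₁m₂/r⁴.
F = 6(10⁻⁷)(0.0813)(0.0582)/(0.686)⁴ = 1.282×10⁻⁸ N.

F ≈ 1.28×10⁻⁸ N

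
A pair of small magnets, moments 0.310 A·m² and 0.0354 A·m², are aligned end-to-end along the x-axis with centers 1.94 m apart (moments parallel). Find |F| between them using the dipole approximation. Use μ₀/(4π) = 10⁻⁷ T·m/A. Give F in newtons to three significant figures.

F ≈ 4.65×10⁻¹⁰ N

On-axis B of dipole 1: B = (μ₀/4π)·2m₁/r³. Force on dipole 2: F = m₂·dB/dr.
dB/dr = −(μ₀/4π)·6m₁/r⁴, so |F| = (μ₀/4π)·6m₁m₂/r⁴.
F = 6(10⁻⁷)(0.310)(0.0354)/(1.94)⁴ = 4.648×10⁻¹⁰ N.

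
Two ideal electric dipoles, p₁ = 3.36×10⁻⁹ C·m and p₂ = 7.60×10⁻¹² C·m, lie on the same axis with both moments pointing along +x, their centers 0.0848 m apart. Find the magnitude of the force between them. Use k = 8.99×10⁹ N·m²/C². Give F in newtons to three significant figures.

F ≈ 2.66×10⁻⁵ N

On-axis field of dipole 1 at distance r: E = 2kp₁/r³. Force on dipole 2 is F = p₂·dE/dr (gradient along axis).
dE/dr = −6kp₁/r⁴, so |F| = 6kp₁p₂/r⁴ (attractive for aligned moments).
F = 6(8.99×10⁹)(3.36×10⁻⁹)(7.60×10⁻¹²)/(0.0848)⁴ = 2.664×10⁻⁵ N.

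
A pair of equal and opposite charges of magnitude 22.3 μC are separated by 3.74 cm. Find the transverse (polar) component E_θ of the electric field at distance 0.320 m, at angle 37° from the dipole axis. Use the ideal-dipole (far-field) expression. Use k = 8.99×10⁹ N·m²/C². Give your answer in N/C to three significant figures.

Dipole moment p = qd = (2.23×10⁻⁵ C)(0.0374 m) = 8.34×10⁻⁷ C·m.
For a dipole, E_θ = (kp sinθ)/r³.
kp/r³ = (8.99×10⁹)(8.34×10⁻⁷)/(0.320)³ = 2.288×10⁵ N/C.
E_θ = 2.288×10⁵·sin37° = 1.377×10⁵ N/C.

E_θ ≈ 1.38×10⁵ N/C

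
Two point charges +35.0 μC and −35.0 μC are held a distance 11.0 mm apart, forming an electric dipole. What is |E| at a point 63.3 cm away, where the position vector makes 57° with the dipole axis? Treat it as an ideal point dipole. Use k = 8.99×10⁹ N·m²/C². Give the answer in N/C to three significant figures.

Dipole moment p = qd = (3.50×10⁻⁵ C)(0.0110 m) = 3.85×10⁻⁷ C·m.
At angle θ the dipole field magnitude is E = (kp/r³)·√(1 + 3cos²θ).
kp/r³ = (8.99×10⁹)(3.85×10⁻⁷) / (0.633)³ = 1.365×10⁴ N/C.
√(1 + 3cos²57°) = √(1 + 3·0.2966) = √1.8899 ≈ 1.3747.
E ≈ 1.365×10⁴ × 1.375 = 1.876×10⁴ N/C.

E ≈ 1.88×10⁴ N/C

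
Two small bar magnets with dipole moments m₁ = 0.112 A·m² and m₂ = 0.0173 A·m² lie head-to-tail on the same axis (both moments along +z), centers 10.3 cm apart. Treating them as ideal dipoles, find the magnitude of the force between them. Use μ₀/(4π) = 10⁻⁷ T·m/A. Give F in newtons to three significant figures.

On-axis B of dipole 1: B = (μ₀/4π)·2m₁/r³. Force on dipole 2: F = m₂·dB/dr.
dB/dr = −(μ₀/4π)·6m₁/r⁴, so |F| = (μ₀/4π)·6m₁m₂/r⁴.
F = 6(10⁻⁷)(0.112)(0.0173)/(0.103)⁴ = 1.033×10⁻⁵ N.

F ≈ 1.03×10⁻⁵ N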